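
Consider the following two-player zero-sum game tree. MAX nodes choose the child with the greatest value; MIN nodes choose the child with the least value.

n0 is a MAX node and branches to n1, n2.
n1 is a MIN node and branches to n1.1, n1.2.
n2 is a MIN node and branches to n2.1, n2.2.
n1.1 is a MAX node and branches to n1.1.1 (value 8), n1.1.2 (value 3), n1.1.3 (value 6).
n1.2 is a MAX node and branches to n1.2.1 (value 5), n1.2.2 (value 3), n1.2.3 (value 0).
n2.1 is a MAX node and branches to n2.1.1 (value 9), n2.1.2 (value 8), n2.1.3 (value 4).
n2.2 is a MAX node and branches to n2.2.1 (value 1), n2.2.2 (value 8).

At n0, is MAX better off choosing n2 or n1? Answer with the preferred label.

n2.1 (MAX): max(9, 8, 4) = 9
n2.2 (MAX): max(1, 8) = 8
n2 (MIN): min(9, 8) = 8
n1.1 (MAX): max(8, 3, 6) = 8
n1.2 (MAX): max(5, 3, 0) = 5
n1 (MIN): min(8, 5) = 5
MAX prefers the higher value; n2=8, n1=5. n2 is better since 8 > 5.

n2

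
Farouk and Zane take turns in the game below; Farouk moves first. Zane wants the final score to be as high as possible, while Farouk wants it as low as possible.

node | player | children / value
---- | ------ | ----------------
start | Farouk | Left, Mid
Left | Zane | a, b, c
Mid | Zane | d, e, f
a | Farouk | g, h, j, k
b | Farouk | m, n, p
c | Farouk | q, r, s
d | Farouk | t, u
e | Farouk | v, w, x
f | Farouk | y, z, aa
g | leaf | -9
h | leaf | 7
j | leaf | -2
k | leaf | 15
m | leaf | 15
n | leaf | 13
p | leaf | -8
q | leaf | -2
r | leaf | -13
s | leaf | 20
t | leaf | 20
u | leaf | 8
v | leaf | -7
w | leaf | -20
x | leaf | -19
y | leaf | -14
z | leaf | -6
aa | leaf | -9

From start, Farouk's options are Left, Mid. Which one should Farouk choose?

a (Farouk): min(-9, 7, -2, 15) = -9
b (Farouk): min(15, 13, -8) = -8
c (Farouk): min(-2, -13, 20) = -13
Left (Zane): max(-9, -8, -13) = -8
d (Farouk): min(20, 8) = 8
e (Farouk): min(-7, -20, -19) = -20
f (Farouk): min(-14, -6, -9) = -14
Mid (Zane): max(8, -20, -14) = 8
start (Farouk): min(-8, 8) = -8
Farouk at start wants the lowest of {Left=-8, Mid=8}, so chooses Left.

Left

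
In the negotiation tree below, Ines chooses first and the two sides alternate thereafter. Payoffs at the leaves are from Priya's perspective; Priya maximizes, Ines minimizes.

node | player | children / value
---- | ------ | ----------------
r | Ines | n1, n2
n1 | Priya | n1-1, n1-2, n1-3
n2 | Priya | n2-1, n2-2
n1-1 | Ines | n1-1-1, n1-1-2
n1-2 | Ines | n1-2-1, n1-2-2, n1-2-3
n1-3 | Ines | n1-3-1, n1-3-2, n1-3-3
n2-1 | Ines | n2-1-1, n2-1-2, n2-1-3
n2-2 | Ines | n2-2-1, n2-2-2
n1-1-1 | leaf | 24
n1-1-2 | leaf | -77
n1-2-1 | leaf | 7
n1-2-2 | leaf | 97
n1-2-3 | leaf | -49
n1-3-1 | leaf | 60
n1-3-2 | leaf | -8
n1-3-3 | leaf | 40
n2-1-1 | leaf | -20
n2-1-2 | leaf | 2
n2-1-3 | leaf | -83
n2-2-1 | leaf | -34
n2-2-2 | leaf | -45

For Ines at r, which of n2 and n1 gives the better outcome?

n2

n2-1 (Ines): min(-20, 2, -83) = -83
n2-2 (Ines): min(-34, -45) = -45
n2 (Priya): max(-83, -45) = -45
n1-1 (Ines): min(24, -77) = -77
n1-2 (Ines): min(7, 97, -49) = -49
n1-3 (Ines): min(60, -8, 40) = -8
n1 (Priya): max(-77, -49, -8) = -8
Ines prefers the lower value; n2=-45, n1=-8. n2 is better since -45 < -8.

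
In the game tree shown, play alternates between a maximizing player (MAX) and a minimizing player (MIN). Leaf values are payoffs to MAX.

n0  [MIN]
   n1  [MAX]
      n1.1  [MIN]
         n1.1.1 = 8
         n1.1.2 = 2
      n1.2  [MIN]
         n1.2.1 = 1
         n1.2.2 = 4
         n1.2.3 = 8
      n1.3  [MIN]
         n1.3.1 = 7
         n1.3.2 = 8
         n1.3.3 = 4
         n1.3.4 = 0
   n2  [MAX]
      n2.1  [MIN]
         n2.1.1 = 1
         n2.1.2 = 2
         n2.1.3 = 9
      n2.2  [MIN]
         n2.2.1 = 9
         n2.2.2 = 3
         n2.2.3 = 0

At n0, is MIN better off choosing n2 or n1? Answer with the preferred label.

n2

n2.1 (MIN): min(1, 2, 9) = 1
n2.2 (MIN): min(9, 3, 0) = 0
n2 (MAX): max(1, 0) = 1
n1.1 (MIN): min(8, 2) = 2
n1.2 (MIN): min(1, 4, 8) = 1
n1.3 (MIN): min(7, 8, 4, 0) = 0
n1 (MAX): max(2, 1, 0) = 2
MIN prefers the lower value; n2=1, n1=2. n2 is better since 1 < 2.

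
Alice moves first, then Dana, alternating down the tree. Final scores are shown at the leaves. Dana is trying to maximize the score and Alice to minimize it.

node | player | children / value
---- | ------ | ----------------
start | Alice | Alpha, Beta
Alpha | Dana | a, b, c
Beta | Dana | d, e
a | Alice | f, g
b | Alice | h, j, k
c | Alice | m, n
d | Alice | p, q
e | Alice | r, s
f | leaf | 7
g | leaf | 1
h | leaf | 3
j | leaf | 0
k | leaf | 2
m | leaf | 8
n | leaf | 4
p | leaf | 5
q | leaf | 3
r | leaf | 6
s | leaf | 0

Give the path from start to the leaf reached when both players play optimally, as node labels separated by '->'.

start -> Beta -> d -> q

a (Alice): min(7, 1) = 1
b (Alice): min(3, 0, 2) = 0
c (Alice): min(8, 4) = 4
Alpha (Dana): max(1, 0, 4) = 4
d (Alice): min(5, 3) = 3
e (Alice): min(6, 0) = 0
Beta (Dana): max(3, 0) = 3
start (Alice): min(4, 3) = 3
At start, Alice picks Beta (lowest: 3).
At Beta, Dana picks d (highest: 3).
At d, Alice picks q (lowest: 3).
Terminal value 3.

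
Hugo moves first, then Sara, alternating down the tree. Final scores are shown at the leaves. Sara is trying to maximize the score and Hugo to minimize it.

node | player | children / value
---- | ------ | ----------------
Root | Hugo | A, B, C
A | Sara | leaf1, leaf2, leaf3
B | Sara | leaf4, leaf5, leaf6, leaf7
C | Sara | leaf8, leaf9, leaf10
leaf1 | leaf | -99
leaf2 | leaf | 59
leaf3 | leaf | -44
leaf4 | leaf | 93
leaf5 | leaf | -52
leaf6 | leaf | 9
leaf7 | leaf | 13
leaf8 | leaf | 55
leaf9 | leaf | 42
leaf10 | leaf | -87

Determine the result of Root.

55

A (Sara): max(-99, 59, -44) = 59
B (Sara): max(93, -52, 9, 13) = 93
C (Sara): max(55, 42, -87) = 55
Root (Hugo): min(59, 93, 55) = 55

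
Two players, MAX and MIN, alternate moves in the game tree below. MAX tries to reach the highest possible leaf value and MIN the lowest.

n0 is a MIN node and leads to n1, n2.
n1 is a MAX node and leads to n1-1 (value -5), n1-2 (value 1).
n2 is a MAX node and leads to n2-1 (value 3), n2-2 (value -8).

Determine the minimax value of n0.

1

n1 (MAX): max(-5, 1) = 1
n2 (MAX): max(3, -8) = 3
n0 (MIN): min(1, 3) = 1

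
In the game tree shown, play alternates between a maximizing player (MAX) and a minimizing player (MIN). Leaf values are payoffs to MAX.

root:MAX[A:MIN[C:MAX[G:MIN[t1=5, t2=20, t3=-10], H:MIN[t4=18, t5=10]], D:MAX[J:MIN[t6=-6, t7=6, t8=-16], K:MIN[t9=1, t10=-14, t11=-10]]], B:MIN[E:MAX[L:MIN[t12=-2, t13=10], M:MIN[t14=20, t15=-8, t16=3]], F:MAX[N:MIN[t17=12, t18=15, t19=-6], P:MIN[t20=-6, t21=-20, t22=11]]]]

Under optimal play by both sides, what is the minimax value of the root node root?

-6

G (MIN): min(5, 20, -10) = -10
H (MIN): min(18, 10) = 10
C (MAX): max(-10, 10) = 10
J (MIN): min(-6, 6, -16) = -16
K (MIN): min(1, -14, -10) = -14
D (MAX): max(-16, -14) = -14
A (MIN): min(10, -14) = -14
L (MIN): min(-2, 10) = -2
M (MIN): min(20, -8, 3) = -8
E (MAX): max(-2, -8) = -2
N (MIN): min(12, 15, -6) = -6
P (MIN): min(-6, -20, 11) = -20
F (MAX): max(-6, -20) = -6
B (MIN): min(-2, -6) = -6
root (MAX): max(-14, -6) = -6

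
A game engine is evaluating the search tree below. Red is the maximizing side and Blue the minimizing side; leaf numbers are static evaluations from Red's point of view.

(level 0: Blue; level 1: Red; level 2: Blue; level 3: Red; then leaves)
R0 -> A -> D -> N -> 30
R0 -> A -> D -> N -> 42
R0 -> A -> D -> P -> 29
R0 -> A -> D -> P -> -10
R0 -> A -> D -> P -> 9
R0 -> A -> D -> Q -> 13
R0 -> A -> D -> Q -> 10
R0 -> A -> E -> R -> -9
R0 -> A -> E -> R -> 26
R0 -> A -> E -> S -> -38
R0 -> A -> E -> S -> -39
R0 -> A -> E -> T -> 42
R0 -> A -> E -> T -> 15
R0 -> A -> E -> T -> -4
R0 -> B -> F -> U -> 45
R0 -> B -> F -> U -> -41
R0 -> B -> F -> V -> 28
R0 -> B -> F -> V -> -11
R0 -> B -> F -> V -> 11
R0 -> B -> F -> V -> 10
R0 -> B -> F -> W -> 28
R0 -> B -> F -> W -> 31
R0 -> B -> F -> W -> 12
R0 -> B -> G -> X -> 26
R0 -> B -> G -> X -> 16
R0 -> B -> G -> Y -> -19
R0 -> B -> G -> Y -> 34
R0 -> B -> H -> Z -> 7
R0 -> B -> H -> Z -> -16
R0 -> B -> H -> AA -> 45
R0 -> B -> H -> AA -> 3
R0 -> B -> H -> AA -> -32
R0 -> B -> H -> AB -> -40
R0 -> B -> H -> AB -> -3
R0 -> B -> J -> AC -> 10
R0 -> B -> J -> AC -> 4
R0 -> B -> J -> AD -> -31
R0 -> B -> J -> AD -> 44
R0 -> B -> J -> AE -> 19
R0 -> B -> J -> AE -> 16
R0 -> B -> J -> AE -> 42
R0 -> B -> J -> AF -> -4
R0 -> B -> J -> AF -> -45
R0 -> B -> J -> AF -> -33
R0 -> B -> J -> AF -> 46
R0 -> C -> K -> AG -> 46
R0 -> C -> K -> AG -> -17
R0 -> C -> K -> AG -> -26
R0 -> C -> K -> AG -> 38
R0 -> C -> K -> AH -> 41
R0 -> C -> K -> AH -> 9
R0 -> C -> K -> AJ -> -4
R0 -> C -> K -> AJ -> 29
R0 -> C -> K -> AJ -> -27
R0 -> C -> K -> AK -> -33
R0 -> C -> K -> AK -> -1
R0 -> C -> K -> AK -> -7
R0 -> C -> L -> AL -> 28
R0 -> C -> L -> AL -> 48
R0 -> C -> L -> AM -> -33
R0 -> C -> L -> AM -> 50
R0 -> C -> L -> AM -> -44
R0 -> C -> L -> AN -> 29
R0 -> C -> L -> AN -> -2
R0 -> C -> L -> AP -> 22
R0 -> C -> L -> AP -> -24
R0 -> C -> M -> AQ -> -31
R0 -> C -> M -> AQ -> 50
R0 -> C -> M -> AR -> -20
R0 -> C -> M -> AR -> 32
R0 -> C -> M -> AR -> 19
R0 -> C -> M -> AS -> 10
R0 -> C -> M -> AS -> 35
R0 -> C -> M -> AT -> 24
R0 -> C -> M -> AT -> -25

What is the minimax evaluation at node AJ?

29

AJ (Red): max(-4, 29, -27) = 29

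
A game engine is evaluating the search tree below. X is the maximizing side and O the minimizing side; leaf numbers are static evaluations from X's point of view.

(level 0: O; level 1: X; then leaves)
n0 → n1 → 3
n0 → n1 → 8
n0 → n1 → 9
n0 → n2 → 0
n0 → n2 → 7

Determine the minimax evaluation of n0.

7

n1 (X): max(3, 8, 9) = 9
n2 (X): max(0, 7) = 7
n0 (O): min(9, 7) = 7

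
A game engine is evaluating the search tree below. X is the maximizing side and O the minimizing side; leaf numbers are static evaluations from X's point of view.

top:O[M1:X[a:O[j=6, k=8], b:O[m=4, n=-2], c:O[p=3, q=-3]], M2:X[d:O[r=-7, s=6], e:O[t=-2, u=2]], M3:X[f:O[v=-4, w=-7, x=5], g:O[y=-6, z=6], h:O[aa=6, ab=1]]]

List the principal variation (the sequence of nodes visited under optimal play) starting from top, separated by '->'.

a (O): min(6, 8) = 6
b (O): min(4, -2) = -2
c (O): min(3, -3) = -3
M1 (X): max(6, -2, -3) = 6
d (O): min(-7, 6) = -7
e (O): min(-2, 2) = -2
M2 (X): max(-7, -2) = -2
f (O): min(-4, -7, 5) = -7
g (O): min(-6, 6) = -6
h (O): min(6, 1) = 1
M3 (X): max(-7, -6, 1) = 1
top (O): min(6, -2, 1) = -2
At top, O picks M2 (lowest: -2).
At M2, X picks e (highest: -2).
At e, O picks t (lowest: -2).
Terminal value -2.

top -> M2 -> e -> t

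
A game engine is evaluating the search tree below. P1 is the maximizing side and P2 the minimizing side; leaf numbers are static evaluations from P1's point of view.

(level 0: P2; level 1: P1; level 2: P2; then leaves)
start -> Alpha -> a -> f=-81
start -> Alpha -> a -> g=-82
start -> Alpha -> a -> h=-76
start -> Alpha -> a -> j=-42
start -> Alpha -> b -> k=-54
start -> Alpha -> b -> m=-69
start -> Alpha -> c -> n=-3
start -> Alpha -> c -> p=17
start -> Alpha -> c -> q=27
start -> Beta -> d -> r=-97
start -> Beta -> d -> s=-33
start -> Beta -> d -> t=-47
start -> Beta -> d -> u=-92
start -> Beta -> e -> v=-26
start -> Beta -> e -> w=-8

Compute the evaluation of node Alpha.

-3

a (P2): min(-81, -82, -76, -42) = -82
b (P2): min(-54, -69) = -69
c (P2): min(-3, 17, 27) = -3
Alpha (P1): max(-82, -69, -3) = -3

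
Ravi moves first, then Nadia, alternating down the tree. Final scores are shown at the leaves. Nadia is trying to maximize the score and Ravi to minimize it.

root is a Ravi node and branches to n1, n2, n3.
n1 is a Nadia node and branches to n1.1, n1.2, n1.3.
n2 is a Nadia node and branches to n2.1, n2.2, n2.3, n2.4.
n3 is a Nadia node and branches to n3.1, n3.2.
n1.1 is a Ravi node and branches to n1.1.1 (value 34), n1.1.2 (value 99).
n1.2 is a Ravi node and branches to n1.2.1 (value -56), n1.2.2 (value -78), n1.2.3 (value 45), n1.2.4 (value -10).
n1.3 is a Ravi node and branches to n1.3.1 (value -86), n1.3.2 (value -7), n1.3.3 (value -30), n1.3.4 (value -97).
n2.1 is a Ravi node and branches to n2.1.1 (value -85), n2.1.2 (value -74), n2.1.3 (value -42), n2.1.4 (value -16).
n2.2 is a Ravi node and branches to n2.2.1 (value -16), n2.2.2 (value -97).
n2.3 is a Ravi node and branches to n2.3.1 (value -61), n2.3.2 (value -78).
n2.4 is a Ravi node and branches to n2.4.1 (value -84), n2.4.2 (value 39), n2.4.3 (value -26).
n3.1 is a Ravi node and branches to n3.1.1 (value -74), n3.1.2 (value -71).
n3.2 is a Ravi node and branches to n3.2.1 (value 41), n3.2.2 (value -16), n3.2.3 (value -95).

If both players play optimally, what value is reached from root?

n1.1 (Ravi): min(34, 99) = 34
n1.2 (Ravi): min(-56, -78, 45, -10) = -78
n1.3 (Ravi): min(-86, -7, -30, -97) = -97
n1 (Nadia): max(34, -78, -97) = 34
n2.1 (Ravi): min(-85, -74, -42, -16) = -85
n2.2 (Ravi): min(-16, -97) = -97
n2.3 (Ravi): min(-61, -78) = -78
n2.4 (Ravi): min(-84, 39, -26) = -84
n2 (Nadia): max(-85, -97, -78, -84) = -78
n3.1 (Ravi): min(-74, -71) = -74
n3.2 (Ravi): min(41, -16, -95) = -95
n3 (Nadia): max(-74, -95) = -74
root (Ravi): min(34, -78, -74) = -78

-78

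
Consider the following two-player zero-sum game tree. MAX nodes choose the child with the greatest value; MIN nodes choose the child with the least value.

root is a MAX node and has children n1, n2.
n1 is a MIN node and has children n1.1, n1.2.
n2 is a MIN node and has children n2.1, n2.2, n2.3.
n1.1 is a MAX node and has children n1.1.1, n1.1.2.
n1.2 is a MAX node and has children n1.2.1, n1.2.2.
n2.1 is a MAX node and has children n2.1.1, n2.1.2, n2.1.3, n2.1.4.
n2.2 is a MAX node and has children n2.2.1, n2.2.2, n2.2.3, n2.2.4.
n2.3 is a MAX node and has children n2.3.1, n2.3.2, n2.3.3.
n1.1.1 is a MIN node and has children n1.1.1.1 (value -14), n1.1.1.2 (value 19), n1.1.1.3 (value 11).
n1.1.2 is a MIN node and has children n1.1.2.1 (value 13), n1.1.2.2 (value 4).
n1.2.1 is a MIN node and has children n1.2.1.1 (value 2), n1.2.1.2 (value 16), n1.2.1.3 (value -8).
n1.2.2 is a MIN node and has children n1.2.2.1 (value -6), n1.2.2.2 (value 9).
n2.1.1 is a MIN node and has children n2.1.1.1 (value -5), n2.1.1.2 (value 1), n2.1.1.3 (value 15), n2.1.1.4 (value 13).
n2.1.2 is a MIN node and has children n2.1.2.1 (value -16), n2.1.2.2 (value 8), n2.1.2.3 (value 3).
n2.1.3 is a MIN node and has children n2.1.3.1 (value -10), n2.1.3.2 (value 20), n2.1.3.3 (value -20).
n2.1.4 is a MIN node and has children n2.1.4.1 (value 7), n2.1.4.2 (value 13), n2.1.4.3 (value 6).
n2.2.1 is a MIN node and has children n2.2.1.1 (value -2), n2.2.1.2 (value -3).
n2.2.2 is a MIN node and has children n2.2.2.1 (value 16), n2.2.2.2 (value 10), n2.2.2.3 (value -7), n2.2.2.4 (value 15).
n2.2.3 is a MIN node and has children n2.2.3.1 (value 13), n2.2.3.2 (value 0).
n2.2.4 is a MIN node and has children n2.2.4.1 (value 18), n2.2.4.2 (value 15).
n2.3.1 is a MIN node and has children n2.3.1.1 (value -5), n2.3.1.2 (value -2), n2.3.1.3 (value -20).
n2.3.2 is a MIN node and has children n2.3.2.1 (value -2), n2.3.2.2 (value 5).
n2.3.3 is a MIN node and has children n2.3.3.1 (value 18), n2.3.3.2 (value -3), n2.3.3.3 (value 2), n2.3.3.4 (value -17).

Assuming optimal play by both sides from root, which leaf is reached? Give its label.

n1.1.1 (MIN): min(-14, 19, 11) = -14
n1.1.2 (MIN): min(13, 4) = 4
n1.1 (MAX): max(-14, 4) = 4
n1.2.1 (MIN): min(2, 16, -8) = -8
n1.2.2 (MIN): min(-6, 9) = -6
n1.2 (MAX): max(-8, -6) = -6
n1 (MIN): min(4, -6) = -6
n2.1.1 (MIN): min(-5, 1, 15, 13) = -5
n2.1.2 (MIN): min(-16, 8, 3) = -16
n2.1.3 (MIN): min(-10, 20, -20) = -20
n2.1.4 (MIN): min(7, 13, 6) = 6
n2.1 (MAX): max(-5, -16, -20, 6) = 6
n2.2.1 (MIN): min(-2, -3) = -3
n2.2.2 (MIN): min(16, 10, -7, 15) = -7
n2.2.3 (MIN): min(13, 0) = 0
n2.2.4 (MIN): min(18, 15) = 15
n2.2 (MAX): max(-3, -7, 0, 15) = 15
n2.3.1 (MIN): min(-5, -2, -20) = -20
n2.3.2 (MIN): min(-2, 5) = -2
n2.3.3 (MIN): min(18, -3, 2, -17) = -17
n2.3 (MAX): max(-20, -2, -17) = -2
n2 (MIN): min(6, 15, -2) = -2
root (MAX): max(-6, -2) = -2
At root, MAX picks n2 (highest: -2).
At n2, MIN picks n2.3 (lowest: -2).
At n2.3, MAX picks n2.3.2 (highest: -2).
At n2.3.2, MIN picks n2.3.2.1 (lowest: -2).
Terminal value -2.

n2.3.2.1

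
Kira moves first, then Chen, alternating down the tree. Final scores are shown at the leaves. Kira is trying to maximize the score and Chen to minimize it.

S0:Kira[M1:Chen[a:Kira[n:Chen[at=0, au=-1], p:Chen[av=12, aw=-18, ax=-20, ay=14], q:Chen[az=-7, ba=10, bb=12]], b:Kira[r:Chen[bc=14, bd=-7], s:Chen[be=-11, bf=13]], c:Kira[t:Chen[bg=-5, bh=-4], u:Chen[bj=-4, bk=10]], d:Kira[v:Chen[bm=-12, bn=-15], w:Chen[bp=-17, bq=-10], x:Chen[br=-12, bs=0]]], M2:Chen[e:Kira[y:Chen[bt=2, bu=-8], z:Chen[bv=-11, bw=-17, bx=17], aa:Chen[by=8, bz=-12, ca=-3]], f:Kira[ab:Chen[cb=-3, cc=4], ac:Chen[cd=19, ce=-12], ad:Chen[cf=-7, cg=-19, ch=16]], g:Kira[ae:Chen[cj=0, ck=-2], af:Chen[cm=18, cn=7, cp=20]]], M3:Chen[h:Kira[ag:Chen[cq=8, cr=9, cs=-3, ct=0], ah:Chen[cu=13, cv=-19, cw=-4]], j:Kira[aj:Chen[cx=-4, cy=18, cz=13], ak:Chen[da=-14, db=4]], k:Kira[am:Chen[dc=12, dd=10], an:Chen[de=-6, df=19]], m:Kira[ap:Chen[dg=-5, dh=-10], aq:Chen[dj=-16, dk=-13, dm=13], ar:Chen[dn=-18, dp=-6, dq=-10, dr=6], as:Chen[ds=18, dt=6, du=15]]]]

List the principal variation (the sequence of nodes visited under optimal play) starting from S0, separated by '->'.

n (Chen): min(0, -1) = -1
p (Chen): min(12, -18, -20, 14) = -20
q (Chen): min(-7, 10, 12) = -7
a (Kira): max(-1, -20, -7) = -1
r (Chen): min(14, -7) = -7
s (Chen): min(-11, 13) = -11
b (Kira): max(-7, -11) = -7
t (Chen): min(-5, -4) = -5
u (Chen): min(-4, 10) = -4
c (Kira): max(-5, -4) = -4
v (Chen): min(-12, -15) = -15
w (Chen): min(-17, -10) = -17
x (Chen): min(-12, 0) = -12
d (Kira): max(-15, -17, -12) = -12
M1 (Chen): min(-1, -7, -4, -12) = -12
y (Chen): min(2, -8) = -8
z (Chen): min(-11, -17, 17) = -17
aa (Chen): min(8, -12, -3) = -12
e (Kira): max(-8, -17, -12) = -8
ab (Chen): min(-3, 4) = -3
ac (Chen): min(19, -12) = -12
ad (Chen): min(-7, -19, 16) = -19
f (Kira): max(-3, -12, -19) = -3
ae (Chen): min(0, -2) = -2
af (Chen): min(18, 7, 20) = 7
g (Kira): max(-2, 7) = 7
M2 (Chen): min(-8, -3, 7) = -8
ag (Chen): min(8, 9, -3, 0) = -3
ah (Chen): min(13, -19, -4) = -19
h (Kira): max(-3, -19) = -3
aj (Chen): min(-4, 18, 13) = -4
ak (Chen): min(-14, 4) = -14
j (Kira): max(-4, -14) = -4
am (Chen): min(12, 10) = 10
an (Chen): min(-6, 19) = -6
k (Kira): max(10, -6) = 10
ap (Chen): min(-5, -10) = -10
aq (Chen): min(-16, -13, 13) = -16
ar (Chen): min(-18, -6, -10, 6) = -18
as (Chen): min(18, 6, 15) = 6
m (Kira): max(-10, -16, -18, 6) = 6
M3 (Chen): min(-3, -4, 10, 6) = -4
S0 (Kira): max(-12, -8, -4) = -4
At S0, Kira picks M3 (highest: -4).
At M3, Chen picks j (lowest: -4).
At j, Kira picks aj (highest: -4).
At aj, Chen picks cx (lowest: -4).
Terminal value -4.

S0 -> M3 -> j -> aj -> cx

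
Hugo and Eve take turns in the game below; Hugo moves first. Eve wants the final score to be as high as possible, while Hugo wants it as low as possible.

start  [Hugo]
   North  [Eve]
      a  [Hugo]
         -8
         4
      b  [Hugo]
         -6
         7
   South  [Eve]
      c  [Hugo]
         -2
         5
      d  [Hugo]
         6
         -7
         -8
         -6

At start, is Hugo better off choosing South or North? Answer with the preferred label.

c (Hugo): min(-2, 5) = -2
d (Hugo): min(6, -7, -8, -6) = -8
South (Eve): max(-2, -8) = -2
a (Hugo): min(-8, 4) = -8
b (Hugo): min(-6, 7) = -6
North (Eve): max(-8, -6) = -6
Hugo prefers the lower value; South=-2, North=-6. North is better since -6 < -2.

North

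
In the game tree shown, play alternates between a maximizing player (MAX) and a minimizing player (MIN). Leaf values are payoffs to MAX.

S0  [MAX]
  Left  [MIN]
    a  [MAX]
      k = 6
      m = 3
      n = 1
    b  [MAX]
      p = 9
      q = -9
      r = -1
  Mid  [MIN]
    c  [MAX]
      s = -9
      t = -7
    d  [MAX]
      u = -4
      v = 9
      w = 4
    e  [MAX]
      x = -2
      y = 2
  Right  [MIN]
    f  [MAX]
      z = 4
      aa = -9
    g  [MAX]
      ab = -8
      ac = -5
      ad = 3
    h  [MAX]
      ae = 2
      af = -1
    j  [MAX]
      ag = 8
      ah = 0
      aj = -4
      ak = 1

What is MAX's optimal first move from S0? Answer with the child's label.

Left

a (MAX): max(6, 3, 1) = 6
b (MAX): max(9, -9, -1) = 9
Left (MIN): min(6, 9) = 6
c (MAX): max(-9, -7) = -7
d (MAX): max(-4, 9, 4) = 9
e (MAX): max(-2, 2) = 2
Mid (MIN): min(-7, 9, 2) = -7
f (MAX): max(4, -9) = 4
g (MAX): max(-8, -5, 3) = 3
h (MAX): max(2, -1) = 2
j (MAX): max(8, 0, -4, 1) = 8
Right (MIN): min(4, 3, 2, 8) = 2
S0 (MAX): max(6, -7, 2) = 6
MAX at S0 wants the highest of {Left=6, Mid=-7, Right=2}, so chooses Left.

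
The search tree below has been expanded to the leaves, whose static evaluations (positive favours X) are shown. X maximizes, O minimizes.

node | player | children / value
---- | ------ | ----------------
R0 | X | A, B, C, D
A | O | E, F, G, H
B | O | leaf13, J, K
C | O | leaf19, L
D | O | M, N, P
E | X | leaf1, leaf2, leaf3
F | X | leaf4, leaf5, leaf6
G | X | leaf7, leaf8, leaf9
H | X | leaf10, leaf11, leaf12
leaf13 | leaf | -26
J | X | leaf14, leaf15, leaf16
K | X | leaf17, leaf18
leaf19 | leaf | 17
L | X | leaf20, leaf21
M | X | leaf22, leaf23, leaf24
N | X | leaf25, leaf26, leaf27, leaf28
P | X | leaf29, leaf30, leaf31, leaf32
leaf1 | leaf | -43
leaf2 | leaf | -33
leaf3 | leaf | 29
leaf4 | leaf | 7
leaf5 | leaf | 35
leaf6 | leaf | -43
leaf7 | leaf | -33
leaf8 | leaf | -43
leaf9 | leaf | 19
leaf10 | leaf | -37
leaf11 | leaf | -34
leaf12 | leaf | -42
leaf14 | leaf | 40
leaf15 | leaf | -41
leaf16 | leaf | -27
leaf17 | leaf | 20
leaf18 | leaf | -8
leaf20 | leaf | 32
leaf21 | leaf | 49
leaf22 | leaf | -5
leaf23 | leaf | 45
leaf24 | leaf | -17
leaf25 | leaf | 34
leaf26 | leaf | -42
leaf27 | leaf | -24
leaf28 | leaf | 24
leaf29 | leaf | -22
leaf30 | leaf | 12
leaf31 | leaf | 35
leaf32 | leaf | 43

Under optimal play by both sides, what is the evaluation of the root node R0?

E (X): max(-43, -33, 29) = 29
F (X): max(7, 35, -43) = 35
G (X): max(-33, -43, 19) = 19
H (X): max(-37, -34, -42) = -34
A (O): min(29, 35, 19, -34) = -34
J (X): max(40, -41, -27) = 40
K (X): max(20, -8) = 20
B (O): min(-26, 40, 20) = -26
L (X): max(32, 49) = 49
C (O): min(17, 49) = 17
M (X): max(-5, 45, -17) = 45
N (X): max(34, -42, -24, 24) = 34
P (X): max(-22, 12, 35, 43) = 43
D (O): min(45, 34, 43) = 34
R0 (X): max(-34, -26, 17, 34) = 34

34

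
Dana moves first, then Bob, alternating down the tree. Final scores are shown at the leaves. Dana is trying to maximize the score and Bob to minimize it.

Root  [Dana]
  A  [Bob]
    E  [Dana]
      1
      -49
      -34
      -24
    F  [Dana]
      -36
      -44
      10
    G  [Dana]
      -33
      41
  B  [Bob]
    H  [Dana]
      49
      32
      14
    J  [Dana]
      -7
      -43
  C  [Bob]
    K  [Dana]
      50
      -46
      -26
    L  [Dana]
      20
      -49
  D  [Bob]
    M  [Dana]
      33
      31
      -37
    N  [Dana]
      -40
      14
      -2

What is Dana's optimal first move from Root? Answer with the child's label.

C

E (Dana): max(1, -49, -34, -24) = 1
F (Dana): max(-36, -44, 10) = 10
G (Dana): max(-33, 41) = 41
A (Bob): min(1, 10, 41) = 1
H (Dana): max(49, 32, 14) = 49
J (Dana): max(-7, -43) = -7
B (Bob): min(49, -7) = -7
K (Dana): max(50, -46, -26) = 50
L (Dana): max(20, -49) = 20
C (Bob): min(50, 20) = 20
M (Dana): max(33, 31, -37) = 33
N (Dana): max(-40, 14, -2) = 14
D (Bob): min(33, 14) = 14
Root (Dana): max(1, -7, 20, 14) = 20
Dana at Root wants the highest of {A=1, B=-7, C=20, D=14}, so chooses C.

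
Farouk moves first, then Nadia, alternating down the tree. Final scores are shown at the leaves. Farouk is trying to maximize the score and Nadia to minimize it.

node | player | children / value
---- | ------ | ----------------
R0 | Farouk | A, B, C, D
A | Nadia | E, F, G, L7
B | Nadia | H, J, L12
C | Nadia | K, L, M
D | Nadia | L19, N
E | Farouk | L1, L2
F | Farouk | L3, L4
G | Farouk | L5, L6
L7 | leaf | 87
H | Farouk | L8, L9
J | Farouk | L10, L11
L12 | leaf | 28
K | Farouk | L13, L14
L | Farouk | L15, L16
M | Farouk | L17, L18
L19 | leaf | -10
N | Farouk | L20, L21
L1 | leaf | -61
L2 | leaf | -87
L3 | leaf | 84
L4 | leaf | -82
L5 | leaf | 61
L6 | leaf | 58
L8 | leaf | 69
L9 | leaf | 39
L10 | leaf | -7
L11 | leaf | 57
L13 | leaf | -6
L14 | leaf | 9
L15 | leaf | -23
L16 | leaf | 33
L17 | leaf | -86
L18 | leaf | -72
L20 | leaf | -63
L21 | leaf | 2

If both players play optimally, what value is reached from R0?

28

E (Farouk): max(-61, -87) = -61
F (Farouk): max(84, -82) = 84
G (Farouk): max(61, 58) = 61
A (Nadia): min(-61, 84, 61, 87) = -61
H (Farouk): max(69, 39) = 69
J (Farouk): max(-7, 57) = 57
B (Nadia): min(69, 57, 28) = 28
K (Farouk): max(-6, 9) = 9
L (Farouk): max(-23, 33) = 33
M (Farouk): max(-86, -72) = -72
C (Nadia): min(9, 33, -72) = -72
N (Farouk): max(-63, 2) = 2
D (Nadia): min(-10, 2) = -10
R0 (Farouk): max(-61, 28, -72, -10) = 28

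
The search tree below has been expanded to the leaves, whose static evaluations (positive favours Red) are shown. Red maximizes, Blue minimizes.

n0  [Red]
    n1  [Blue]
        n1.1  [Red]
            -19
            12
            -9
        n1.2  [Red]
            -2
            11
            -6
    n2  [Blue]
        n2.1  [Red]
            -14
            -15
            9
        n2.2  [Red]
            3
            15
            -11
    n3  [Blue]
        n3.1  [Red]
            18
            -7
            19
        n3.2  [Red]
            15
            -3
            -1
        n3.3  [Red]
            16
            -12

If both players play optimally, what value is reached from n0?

n1.1 (Red): max(-19, 12, -9) = 12
n1.2 (Red): max(-2, 11, -6) = 11
n1 (Blue): min(12, 11) = 11
n2.1 (Red): max(-14, -15, 9) = 9
n2.2 (Red): max(3, 15, -11) = 15
n2 (Blue): min(9, 15) = 9
n3.1 (Red): max(18, -7, 19) = 19
n3.2 (Red): max(15, -3, -1) = 15
n3.3 (Red): max(16, -12) = 16
n3 (Blue): min(19, 15, 16) = 15
n0 (Red): max(11, 9, 15) = 15

15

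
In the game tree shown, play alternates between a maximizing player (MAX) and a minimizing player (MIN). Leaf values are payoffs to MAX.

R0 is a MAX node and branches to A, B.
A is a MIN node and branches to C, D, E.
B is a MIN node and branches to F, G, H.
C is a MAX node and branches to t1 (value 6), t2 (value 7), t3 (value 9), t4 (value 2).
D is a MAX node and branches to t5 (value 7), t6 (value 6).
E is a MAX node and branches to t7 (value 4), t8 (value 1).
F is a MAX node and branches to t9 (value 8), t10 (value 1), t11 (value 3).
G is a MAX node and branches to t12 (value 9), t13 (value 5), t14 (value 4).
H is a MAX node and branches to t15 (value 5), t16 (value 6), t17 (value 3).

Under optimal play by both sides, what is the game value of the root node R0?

C (MAX): max(6, 7, 9, 2) = 9
D (MAX): max(7, 6) = 7
E (MAX): max(4, 1) = 4
A (MIN): min(9, 7, 4) = 4
F (MAX): max(8, 1, 3) = 8
G (MAX): max(9, 5, 4) = 9
H (MAX): max(5, 6, 3) = 6
B (MIN): min(8, 9, 6) = 6
R0 (MAX): max(4, 6) = 6

6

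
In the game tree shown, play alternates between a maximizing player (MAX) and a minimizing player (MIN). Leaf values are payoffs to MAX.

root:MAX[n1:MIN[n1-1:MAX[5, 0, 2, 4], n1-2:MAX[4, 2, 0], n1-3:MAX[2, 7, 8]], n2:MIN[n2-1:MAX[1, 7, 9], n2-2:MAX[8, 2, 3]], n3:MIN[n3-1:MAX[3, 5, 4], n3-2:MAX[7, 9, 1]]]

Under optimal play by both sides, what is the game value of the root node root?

8

n1-1 (MAX): max(5, 0, 2, 4) = 5
n1-2 (MAX): max(4, 2, 0) = 4
n1-3 (MAX): max(2, 7, 8) = 8
n1 (MIN): min(5, 4, 8) = 4
n2-1 (MAX): max(1, 7, 9) = 9
n2-2 (MAX): max(8, 2, 3) = 8
n2 (MIN): min(9, 8) = 8
n3-1 (MAX): max(3, 5, 4) = 5
n3-2 (MAX): max(7, 9, 1) = 9
n3 (MIN): min(5, 9) = 5
root (MAX): max(4, 8, 5) = 8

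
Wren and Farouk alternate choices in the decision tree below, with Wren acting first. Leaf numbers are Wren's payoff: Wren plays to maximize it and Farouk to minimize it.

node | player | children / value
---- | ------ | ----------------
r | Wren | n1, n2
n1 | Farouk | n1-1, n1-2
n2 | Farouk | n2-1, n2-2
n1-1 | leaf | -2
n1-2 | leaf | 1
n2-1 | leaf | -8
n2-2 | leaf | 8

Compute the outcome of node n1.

n1 (Farouk): min(-2, 1) = -2

-2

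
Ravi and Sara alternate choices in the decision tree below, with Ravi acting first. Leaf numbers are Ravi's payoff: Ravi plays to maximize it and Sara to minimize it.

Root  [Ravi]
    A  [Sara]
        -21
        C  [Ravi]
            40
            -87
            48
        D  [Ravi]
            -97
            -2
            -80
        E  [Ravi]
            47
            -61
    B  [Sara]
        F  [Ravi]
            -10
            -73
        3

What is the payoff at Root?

-10

C (Ravi): max(40, -87, 48) = 48
D (Ravi): max(-97, -2, -80) = -2
E (Ravi): max(47, -61) = 47
A (Sara): min(-21, 48, -2, 47) = -21
F (Ravi): max(-10, -73) = -10
B (Sara): min(-10, 3) = -10
Root (Ravi): max(-21, -10) = -10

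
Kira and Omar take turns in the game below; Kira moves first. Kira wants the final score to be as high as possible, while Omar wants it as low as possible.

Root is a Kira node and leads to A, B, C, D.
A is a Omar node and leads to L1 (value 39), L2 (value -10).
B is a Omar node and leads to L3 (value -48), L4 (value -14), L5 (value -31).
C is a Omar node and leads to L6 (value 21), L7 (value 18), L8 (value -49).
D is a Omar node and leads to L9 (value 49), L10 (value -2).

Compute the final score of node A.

-10

A (Omar): min(39, -10) = -10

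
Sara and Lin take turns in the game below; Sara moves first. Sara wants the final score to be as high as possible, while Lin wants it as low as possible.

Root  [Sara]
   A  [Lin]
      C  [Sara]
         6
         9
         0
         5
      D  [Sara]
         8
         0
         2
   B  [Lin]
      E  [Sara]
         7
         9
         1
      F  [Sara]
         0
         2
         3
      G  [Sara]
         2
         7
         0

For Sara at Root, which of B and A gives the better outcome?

A

E (Sara): max(7, 9, 1) = 9
F (Sara): max(0, 2, 3) = 3
G (Sara): max(2, 7, 0) = 7
B (Lin): min(9, 3, 7) = 3
C (Sara): max(6, 9, 0, 5) = 9
D (Sara): max(8, 0, 2) = 8
A (Lin): min(9, 8) = 8
Sara prefers the higher value; B=3, A=8. A is better since 8 > 3.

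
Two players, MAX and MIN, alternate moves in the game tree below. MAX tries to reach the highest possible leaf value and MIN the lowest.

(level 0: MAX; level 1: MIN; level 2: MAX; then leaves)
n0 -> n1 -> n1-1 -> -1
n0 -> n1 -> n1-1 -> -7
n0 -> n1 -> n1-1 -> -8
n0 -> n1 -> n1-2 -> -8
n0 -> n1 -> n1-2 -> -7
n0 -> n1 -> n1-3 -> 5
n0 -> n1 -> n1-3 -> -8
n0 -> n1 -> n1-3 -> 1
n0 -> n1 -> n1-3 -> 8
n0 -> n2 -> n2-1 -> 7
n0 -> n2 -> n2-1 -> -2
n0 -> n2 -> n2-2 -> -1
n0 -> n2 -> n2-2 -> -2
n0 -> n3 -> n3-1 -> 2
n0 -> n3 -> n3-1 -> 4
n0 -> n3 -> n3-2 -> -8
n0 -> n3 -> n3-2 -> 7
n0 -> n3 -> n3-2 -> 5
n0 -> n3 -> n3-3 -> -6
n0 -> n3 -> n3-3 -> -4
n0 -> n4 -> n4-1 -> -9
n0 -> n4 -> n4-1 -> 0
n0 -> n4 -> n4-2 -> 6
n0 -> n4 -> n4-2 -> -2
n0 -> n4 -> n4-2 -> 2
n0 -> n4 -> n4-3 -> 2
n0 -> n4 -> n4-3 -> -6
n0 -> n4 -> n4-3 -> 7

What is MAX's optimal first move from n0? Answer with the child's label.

n4

n1-1 (MAX): max(-1, -7, -8) = -1
n1-2 (MAX): max(-8, -7) = -7
n1-3 (MAX): max(5, -8, 1, 8) = 8
n1 (MIN): min(-1, -7, 8) = -7
n2-1 (MAX): max(7, -2) = 7
n2-2 (MAX): max(-1, -2) = -1
n2 (MIN): min(7, -1) = -1
n3-1 (MAX): max(2, 4) = 4
n3-2 (MAX): max(-8, 7, 5) = 7
n3-3 (MAX): max(-6, -4) = -4
n3 (MIN): min(4, 7, -4) = -4
n4-1 (MAX): max(-9, 0) = 0
n4-2 (MAX): max(6, -2, 2) = 6
n4-3 (MAX): max(2, -6, 7) = 7
n4 (MIN): min(0, 6, 7) = 0
n0 (MAX): max(-7, -1, -4, 0) = 0
MAX at n0 wants the highest of {n1=-7, n2=-1, n3=-4, n4=0}, so chooses n4.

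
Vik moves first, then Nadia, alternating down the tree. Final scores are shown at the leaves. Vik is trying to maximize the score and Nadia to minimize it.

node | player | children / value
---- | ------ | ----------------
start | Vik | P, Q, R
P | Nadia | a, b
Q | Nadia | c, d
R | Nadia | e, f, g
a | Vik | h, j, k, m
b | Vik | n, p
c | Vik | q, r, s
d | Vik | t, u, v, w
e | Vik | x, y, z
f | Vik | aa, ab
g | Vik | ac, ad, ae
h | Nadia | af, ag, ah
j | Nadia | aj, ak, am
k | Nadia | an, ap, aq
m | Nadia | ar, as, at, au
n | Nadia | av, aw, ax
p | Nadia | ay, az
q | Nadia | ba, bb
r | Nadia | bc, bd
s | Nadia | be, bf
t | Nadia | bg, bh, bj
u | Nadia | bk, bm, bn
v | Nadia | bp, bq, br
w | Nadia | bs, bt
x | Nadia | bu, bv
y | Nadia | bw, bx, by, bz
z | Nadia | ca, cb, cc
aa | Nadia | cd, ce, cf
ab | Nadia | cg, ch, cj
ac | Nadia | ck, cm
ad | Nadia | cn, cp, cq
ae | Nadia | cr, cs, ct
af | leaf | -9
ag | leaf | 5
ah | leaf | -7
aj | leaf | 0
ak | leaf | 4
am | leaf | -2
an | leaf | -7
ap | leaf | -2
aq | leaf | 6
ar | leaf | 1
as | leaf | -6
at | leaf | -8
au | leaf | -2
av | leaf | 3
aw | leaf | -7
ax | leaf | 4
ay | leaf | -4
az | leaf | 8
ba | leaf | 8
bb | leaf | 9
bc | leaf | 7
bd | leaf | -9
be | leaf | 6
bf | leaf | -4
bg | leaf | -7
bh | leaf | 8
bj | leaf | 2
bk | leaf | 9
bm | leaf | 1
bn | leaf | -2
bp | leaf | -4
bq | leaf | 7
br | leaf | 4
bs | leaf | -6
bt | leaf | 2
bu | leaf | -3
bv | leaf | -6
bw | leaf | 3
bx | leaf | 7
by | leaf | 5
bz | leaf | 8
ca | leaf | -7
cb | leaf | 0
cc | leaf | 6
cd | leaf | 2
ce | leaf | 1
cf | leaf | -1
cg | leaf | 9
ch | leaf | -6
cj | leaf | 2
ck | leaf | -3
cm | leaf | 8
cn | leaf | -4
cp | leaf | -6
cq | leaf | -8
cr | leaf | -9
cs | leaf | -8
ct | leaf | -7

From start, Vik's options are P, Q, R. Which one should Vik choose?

h (Nadia): min(-9, 5, -7) = -9
j (Nadia): min(0, 4, -2) = -2
k (Nadia): min(-7, -2, 6) = -7
m (Nadia): min(1, -6, -8, -2) = -8
a (Vik): max(-9, -2, -7, -8) = -2
n (Nadia): min(3, -7, 4) = -7
p (Nadia): min(-4, 8) = -4
b (Vik): max(-7, -4) = -4
P (Nadia): min(-2, -4) = -4
q (Nadia): min(8, 9) = 8
r (Nadia): min(7, -9) = -9
s (Nadia): min(6, -4) = -4
c (Vik): max(8, -9, -4) = 8
t (Nadia): min(-7, 8, 2) = -7
u (Nadia): min(9, 1, -2) = -2
v (Nadia): min(-4, 7, 4) = -4
w (Nadia): min(-6, 2) = -6
d (Vik): max(-7, -2, -4, -6) = -2
Q (Nadia): min(8, -2) = -2
x (Nadia): min(-3, -6) = -6
y (Nadia): min(3, 7, 5, 8) = 3
z (Nadia): min(-7, 0, 6) = -7
e (Vik): max(-6, 3, -7) = 3
aa (Nadia): min(2, 1, -1) = -1
ab (Nadia): min(9, -6, 2) = -6
f (Vik): max(-1, -6) = -1
ac (Nadia): min(-3, 8) = -3
ad (Nadia): min(-4, -6, -8) = -8
ae (Nadia): min(-9, -8, -7) = -9
g (Vik): max(-3, -8, -9) = -3
R (Nadia): min(3, -1, -3) = -3
start (Vik): max(-4, -2, -3) = -2
Vik at start wants the highest of {P=-4, Q=-2, R=-3}, so chooses Q.

Q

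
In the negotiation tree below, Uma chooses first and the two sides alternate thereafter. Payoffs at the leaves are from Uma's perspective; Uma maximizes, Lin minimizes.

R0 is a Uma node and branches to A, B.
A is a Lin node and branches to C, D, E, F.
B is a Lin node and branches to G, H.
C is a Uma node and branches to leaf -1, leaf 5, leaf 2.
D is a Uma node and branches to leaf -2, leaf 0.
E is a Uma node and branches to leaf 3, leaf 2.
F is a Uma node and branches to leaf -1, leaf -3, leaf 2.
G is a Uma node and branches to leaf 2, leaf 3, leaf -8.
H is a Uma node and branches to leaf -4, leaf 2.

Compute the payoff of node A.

0

C (Uma): max(-1, 5, 2) = 5
D (Uma): max(-2, 0) = 0
E (Uma): max(3, 2) = 3
F (Uma): max(-1, -3, 2) = 2
A (Lin): min(5, 0, 3, 2) = 0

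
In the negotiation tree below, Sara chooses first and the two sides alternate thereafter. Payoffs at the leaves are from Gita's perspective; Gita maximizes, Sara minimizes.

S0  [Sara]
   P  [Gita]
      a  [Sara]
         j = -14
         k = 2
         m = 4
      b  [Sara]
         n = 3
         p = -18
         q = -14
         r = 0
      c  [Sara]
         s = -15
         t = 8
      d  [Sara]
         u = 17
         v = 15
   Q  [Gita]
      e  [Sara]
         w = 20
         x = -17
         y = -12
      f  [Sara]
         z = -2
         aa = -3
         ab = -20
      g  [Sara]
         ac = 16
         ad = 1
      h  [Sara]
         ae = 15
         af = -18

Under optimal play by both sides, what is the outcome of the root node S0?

1

a (Sara): min(-14, 2, 4) = -14
b (Sara): min(3, -18, -14, 0) = -18
c (Sara): min(-15, 8) = -15
d (Sara): min(17, 15) = 15
P (Gita): max(-14, -18, -15, 15) = 15
e (Sara): min(20, -17, -12) = -17
f (Sara): min(-2, -3, -20) = -20
g (Sara): min(16, 1) = 1
h (Sara): min(15, -18) = -18
Q (Gita): max(-17, -20, 1, -18) = 1
S0 (Sara): min(15, 1) = 1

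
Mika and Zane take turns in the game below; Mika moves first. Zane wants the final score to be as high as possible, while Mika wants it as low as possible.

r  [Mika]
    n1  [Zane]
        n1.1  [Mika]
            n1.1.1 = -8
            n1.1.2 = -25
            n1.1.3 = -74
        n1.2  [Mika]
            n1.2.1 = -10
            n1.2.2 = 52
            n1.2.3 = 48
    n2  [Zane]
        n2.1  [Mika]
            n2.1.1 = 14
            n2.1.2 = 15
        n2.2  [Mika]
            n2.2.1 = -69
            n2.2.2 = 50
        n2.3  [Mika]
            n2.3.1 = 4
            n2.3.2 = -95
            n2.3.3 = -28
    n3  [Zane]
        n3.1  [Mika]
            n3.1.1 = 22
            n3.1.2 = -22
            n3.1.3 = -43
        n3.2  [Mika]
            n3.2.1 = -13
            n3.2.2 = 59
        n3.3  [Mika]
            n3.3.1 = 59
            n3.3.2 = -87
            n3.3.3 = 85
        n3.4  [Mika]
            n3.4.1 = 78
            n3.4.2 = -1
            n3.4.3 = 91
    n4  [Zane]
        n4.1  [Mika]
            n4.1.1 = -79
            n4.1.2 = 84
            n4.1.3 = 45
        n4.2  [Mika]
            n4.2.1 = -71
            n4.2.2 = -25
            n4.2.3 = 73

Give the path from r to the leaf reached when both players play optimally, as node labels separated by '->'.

n1.1 (Mika): min(-8, -25, -74) = -74
n1.2 (Mika): min(-10, 52, 48) = -10
n1 (Zane): max(-74, -10) = -10
n2.1 (Mika): min(14, 15) = 14
n2.2 (Mika): min(-69, 50) = -69
n2.3 (Mika): min(4, -95, -28) = -95
n2 (Zane): max(14, -69, -95) = 14
n3.1 (Mika): min(22, -22, -43) = -43
n3.2 (Mika): min(-13, 59) = -13
n3.3 (Mika): min(59, -87, 85) = -87
n3.4 (Mika): min(78, -1, 91) = -1
n3 (Zane): max(-43, -13, -87, -1) = -1
n4.1 (Mika): min(-79, 84, 45) = -79
n4.2 (Mika): min(-71, -25, 73) = -71
n4 (Zane): max(-79, -71) = -71
r (Mika): min(-10, 14, -1, -71) = -71
At r, Mika picks n4 (lowest: -71).
At n4, Zane picks n4.2 (highest: -71).
At n4.2, Mika picks n4.2.1 (lowest: -71).
Terminal value -71.

r -> n4 -> n4.2 -> n4.2.1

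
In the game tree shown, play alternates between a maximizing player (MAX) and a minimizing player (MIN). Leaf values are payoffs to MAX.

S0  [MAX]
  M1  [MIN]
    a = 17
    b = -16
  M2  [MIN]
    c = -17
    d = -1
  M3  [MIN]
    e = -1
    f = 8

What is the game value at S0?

-1

M1 (MIN): min(17, -16) = -16
M2 (MIN): min(-17, -1) = -17
M3 (MIN): min(-1, 8) = -1
S0 (MAX): max(-16, -17, -1) = -1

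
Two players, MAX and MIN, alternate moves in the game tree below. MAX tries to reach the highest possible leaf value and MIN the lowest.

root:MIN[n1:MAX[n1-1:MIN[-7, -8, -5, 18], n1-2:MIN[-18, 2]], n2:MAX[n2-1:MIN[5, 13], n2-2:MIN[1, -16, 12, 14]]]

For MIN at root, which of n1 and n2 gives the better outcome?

n1

n1-1 (MIN): min(-7, -8, -5, 18) = -8
n1-2 (MIN): min(-18, 2) = -18
n1 (MAX): max(-8, -18) = -8
n2-1 (MIN): min(5, 13) = 5
n2-2 (MIN): min(1, -16, 12, 14) = -16
n2 (MAX): max(5, -16) = 5
MIN prefers the lower value; n1=-8, n2=5. n1 is better since -8 < 5.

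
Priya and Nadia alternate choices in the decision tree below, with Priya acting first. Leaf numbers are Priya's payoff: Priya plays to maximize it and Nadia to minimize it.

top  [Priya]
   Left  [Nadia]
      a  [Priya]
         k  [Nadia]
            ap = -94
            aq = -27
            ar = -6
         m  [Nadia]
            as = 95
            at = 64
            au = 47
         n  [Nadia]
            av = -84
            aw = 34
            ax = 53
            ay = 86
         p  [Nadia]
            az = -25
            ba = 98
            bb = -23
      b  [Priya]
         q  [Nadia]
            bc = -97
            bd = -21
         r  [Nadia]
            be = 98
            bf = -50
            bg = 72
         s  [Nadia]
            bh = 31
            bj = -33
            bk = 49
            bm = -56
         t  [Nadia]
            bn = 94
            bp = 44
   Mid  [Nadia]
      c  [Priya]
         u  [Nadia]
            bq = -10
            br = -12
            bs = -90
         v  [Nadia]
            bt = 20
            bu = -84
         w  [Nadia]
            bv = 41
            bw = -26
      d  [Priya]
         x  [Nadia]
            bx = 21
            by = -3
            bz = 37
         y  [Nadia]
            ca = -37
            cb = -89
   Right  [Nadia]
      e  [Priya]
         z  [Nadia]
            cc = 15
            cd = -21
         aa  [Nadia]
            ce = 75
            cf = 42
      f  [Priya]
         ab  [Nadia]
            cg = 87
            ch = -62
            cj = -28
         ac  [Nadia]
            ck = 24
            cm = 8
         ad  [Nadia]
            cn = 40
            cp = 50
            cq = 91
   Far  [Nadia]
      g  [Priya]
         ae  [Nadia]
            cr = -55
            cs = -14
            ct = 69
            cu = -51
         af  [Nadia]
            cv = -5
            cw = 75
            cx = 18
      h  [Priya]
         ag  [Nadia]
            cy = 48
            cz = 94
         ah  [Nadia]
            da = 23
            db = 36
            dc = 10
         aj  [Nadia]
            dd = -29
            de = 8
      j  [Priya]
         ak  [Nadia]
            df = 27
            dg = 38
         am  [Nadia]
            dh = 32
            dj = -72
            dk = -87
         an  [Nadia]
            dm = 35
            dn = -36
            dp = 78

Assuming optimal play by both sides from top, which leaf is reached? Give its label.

k (Nadia): min(-94, -27, -6) = -94
m (Nadia): min(95, 64, 47) = 47
n (Nadia): min(-84, 34, 53, 86) = -84
p (Nadia): min(-25, 98, -23) = -25
a (Priya): max(-94, 47, -84, -25) = 47
q (Nadia): min(-97, -21) = -97
r (Nadia): min(98, -50, 72) = -50
s (Nadia): min(31, -33, 49, -56) = -56
t (Nadia): min(94, 44) = 44
b (Priya): max(-97, -50, -56, 44) = 44
Left (Nadia): min(47, 44) = 44
u (Nadia): min(-10, -12, -90) = -90
v (Nadia): min(20, -84) = -84
w (Nadia): min(41, -26) = -26
c (Priya): max(-90, -84, -26) = -26
x (Nadia): min(21, -3, 37) = -3
y (Nadia): min(-37, -89) = -89
d (Priya): max(-3, -89) = -3
Mid (Nadia): min(-26, -3) = -26
z (Nadia): min(15, -21) = -21
aa (Nadia): min(75, 42) = 42
e (Priya): max(-21, 42) = 42
ab (Nadia): min(87, -62, -28) = -62
ac (Nadia): min(24, 8) = 8
ad (Nadia): min(40, 50, 91) = 40
f (Priya): max(-62, 8, 40) = 40
Right (Nadia): min(42, 40) = 40
ae (Nadia): min(-55, -14, 69, -51) = -55
af (Nadia): min(-5, 75, 18) = -5
g (Priya): max(-55, -5) = -5
ag (Nadia): min(48, 94) = 48
ah (Nadia): min(23, 36, 10) = 10
aj (Nadia): min(-29, 8) = -29
h (Priya): max(48, 10, -29) = 48
ak (Nadia): min(27, 38) = 27
am (Nadia): min(32, -72, -87) = -87
an (Nadia): min(35, -36, 78) = -36
j (Priya): max(27, -87, -36) = 27
Far (Nadia): min(-5, 48, 27) = -5
top (Priya): max(44, -26, 40, -5) = 44
At top, Priya picks Left (highest: 44).
At Left, Nadia picks b (lowest: 44).
At b, Priya picks t (highest: 44).
At t, Nadia picks bp (lowest: 44).
Terminal value 44.

bp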